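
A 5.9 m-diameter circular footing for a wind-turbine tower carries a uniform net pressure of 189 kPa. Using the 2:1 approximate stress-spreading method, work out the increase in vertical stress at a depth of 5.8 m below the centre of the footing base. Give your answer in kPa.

Δσ_z ≈ 48.1 kPa

By the 2:1 method the load spreads at 1 horizontal : 2 vertical, so at depth z the loaded area has grown by z in each plan dimension:
Δσ ≈ qD²/(D+z)² = 189×5.9²/(5.9+5.8)² = 48.061 kPa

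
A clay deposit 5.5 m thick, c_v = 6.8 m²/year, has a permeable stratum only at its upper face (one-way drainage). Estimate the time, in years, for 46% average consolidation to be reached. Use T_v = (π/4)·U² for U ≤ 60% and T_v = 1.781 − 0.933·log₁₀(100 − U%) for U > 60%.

t ≈ 0.739 years

Drainage path length: H_d = H = 5.5 m (single drainage).
U ≤ 60%: T_v = (π/4)·U² = (π/4)×0.46² = 0.16619.
t = T_v·H_d²/c_v = 0.16619×5.5²/6.8 = 0.7393 years.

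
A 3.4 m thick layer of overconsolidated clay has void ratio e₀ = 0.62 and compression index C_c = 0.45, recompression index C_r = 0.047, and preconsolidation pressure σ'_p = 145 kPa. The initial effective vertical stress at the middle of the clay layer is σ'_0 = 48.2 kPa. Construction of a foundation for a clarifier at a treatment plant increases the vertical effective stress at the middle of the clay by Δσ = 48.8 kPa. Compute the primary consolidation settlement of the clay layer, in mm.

S_c ≈ 30 mm

Final effective stress: σ'_f = 48.2 + 48.8 = 97 kPa.
σ'_f = 97 ≤ σ'_p = 145 kPa, so the clay remains overconsolidated and only the recompression index applies:
S_c = C_r·H/(1+e₀)·log₁₀(σ'_f/σ'_0) = 0.047×3.4/1.62×log₁₀(97/48.2)
    = 0.098644 × 0.30372 = 0.02996 m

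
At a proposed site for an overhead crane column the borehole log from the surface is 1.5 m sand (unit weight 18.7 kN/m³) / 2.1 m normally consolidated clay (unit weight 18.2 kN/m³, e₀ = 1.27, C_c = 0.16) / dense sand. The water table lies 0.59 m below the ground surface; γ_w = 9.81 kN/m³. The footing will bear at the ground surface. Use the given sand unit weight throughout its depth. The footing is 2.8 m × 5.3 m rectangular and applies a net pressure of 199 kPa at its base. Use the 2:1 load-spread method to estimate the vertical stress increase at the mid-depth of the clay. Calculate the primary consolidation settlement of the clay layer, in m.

Mid-depth of clay below the ground surface: z = 1.5 + 2.1/2 = 2.55 m.
Total vertical stress at mid-clay: σ_v = 18.7×1.5 + 18.2×1.05 = 47.16 kPa.
Pore pressure: u = 9.81×(2.55 − 0.59) = 19.228 kPa.
Initial effective stress: σ'_0 = σ_v − u = 47.16 − 19.228 = 27.932 kPa.
Stress increase at mid-clay by the 2:1 spreading method:
Δσ = qBL/((B+z)(L+z)) = 199×2.8×5.3/((2.8+2.55)(5.3+2.55)) = 70.318 kPa
Final effective stress: σ'_f = σ'_0 + Δσ = 27.932 + 70.318 = 98.25 kPa.
Normally consolidated clay, so the full stress increment lies on the virgin compression line:
S_c = C_c·H/(1+e₀)·log₁₀(σ'_f/σ'_0) = 0.16×2.1/(1+1.27)×log₁₀(98.25/27.932)
    = 0.14802 × 0.54623 = 0.08085 m

S_c ≈ 0.0809 m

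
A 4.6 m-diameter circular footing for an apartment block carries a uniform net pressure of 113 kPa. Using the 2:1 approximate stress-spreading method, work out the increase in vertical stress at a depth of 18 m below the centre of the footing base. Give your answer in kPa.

Δσ_z ≈ 4.68 kPa

By the 2:1 method the load spreads at 1 horizontal : 2 vertical, so at depth z the loaded area has grown by z in each plan dimension:
Δσ ≈ qD²/(D+z)² = 113×4.6²/(4.6+18)² = 4.6814 kPa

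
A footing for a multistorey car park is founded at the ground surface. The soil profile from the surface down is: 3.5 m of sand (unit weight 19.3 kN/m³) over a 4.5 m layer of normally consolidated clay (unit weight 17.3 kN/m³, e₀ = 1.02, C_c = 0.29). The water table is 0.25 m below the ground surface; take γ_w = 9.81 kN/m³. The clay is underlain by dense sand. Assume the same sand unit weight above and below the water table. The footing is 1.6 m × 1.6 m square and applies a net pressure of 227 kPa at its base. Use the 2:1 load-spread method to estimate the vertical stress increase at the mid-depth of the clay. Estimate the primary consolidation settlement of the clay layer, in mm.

S_c ≈ 52.3 mm

Mid-depth of clay below the ground surface: z = 3.5 + 4.5/2 = 5.75 m.
Total vertical stress at mid-clay: σ_v = 19.3×3.5 + 17.3×2.25 = 106.47 kPa.
Pore pressure: u = 9.81×(5.75 − 0.25) = 53.955 kPa.
Initial effective stress: σ'_0 = σ_v − u = 106.47 − 53.955 = 52.515 kPa.
Stress increase at mid-clay by the 2:1 spreading method:
Δσ = qBL/((B+z)(L+z)) = 227×1.6×1.6/((1.6+5.75)(1.6+5.75)) = 10.757 kPa
Final effective stress: σ'_f = σ'_0 + Δσ = 52.515 + 10.757 = 63.272 kPa.
Normally consolidated clay, so the full stress increment lies on the virgin compression line:
S_c = C_c·H/(1+e₀)·log₁₀(σ'_f/σ'_0) = 0.29×4.5/(1+1.02)×log₁₀(63.272/52.515)
    = 0.64604 × 0.080928 = 0.05228 m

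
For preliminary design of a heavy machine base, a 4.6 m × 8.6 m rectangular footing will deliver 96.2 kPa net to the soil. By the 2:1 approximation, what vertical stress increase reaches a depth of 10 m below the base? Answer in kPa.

By the 2:1 method the load spreads at 1 horizontal : 2 vertical, so at depth z the loaded area has grown by z in each plan dimension:
Δσ = qBL/((B+z)(L+z)) = 96.2×4.6×8.6/((4.6+10)(8.6+10)) = 14.014 kPa

Δσ_z ≈ 14 kPa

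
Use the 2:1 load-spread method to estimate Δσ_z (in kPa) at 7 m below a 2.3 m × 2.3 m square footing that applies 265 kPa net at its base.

By the 2:1 method the load spreads at 1 horizontal : 2 vertical, so at depth z the loaded area has grown by z in each plan dimension:
Δσ = qBL/((B+z)(L+z)) = 265×2.3×2.3/((2.3+7)(2.3+7)) = 16.208 kPa

Δσ_z ≈ 16.2 kPa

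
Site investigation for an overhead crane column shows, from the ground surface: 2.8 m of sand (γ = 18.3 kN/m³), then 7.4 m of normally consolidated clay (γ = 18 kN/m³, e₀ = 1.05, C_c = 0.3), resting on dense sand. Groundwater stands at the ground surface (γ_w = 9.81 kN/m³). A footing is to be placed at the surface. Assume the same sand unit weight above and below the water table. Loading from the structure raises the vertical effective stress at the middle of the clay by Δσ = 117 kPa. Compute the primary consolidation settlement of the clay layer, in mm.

Mid-depth of clay below the ground surface: z = 2.8 + 7.4/2 = 6.5 m.
Total vertical stress at mid-clay: σ_v = 18.3×2.8 + 18×3.7 = 117.84 kPa.
Pore pressure: u = 9.81×(6.5 − 0) = 63.765 kPa.
Initial effective stress: σ'_0 = σ_v − u = 117.84 − 63.765 = 54.075 kPa.
Final effective stress: σ'_f = σ'_0 + Δσ = 54.075 + 117 = 171.07 kPa.
Normally consolidated clay, so the full stress increment lies on the virgin compression line:
S_c = C_c·H/(1+e₀)·log₁₀(σ'_f/σ'_0) = 0.3×7.4/(1+1.05)×log₁₀(171.07/54.075)
    = 1.0829 × 0.50018 = 0.5416 m

S_c ≈ 542 mm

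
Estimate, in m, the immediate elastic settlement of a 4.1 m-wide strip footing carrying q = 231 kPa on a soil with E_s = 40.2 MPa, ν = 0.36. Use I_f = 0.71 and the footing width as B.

Immediate (elastic) settlement: S_e = q·B·(1−ν²)/E_s · I_f.
E_s = 40.2 MPa = 40200 kPa.
S_e = 231 × 4.1 × (1 − 0.36²) / 40200 × 0.71
    = 231 × 4.1 × 0.8704 / 40200 × 0.71
    = 0.01456 m

S_e ≈ 0.0146 m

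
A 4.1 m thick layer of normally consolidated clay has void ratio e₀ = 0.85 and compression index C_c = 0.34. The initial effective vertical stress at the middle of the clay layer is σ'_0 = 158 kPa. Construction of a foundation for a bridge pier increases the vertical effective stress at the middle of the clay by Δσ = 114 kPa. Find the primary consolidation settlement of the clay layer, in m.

S_c ≈ 0.178 m

Final effective stress: σ'_f = σ'_0 + Δσ = 158 + 114 = 272 kPa.
Normally consolidated clay, so the full stress increment lies on the virgin compression line:
S_c = C_c·H/(1+e₀)·log₁₀(σ'_f/σ'_0) = 0.34×4.1/(1+0.85)×log₁₀(272/158)
    = 0.75351 × 0.23591 = 0.1778 m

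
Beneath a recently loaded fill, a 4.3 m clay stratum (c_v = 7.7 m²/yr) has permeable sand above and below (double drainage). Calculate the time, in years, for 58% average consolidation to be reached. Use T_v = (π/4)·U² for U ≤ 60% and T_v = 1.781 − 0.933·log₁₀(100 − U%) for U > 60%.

Drainage path length: H_d = H/2 = 2.15 m (double drainage).
U ≤ 60%: T_v = (π/4)·U² = (π/4)×0.58² = 0.26421.
t = T_v·H_d²/c_v = 0.26421×2.15²/7.7 = 0.1586 years.

t ≈ 0.159 years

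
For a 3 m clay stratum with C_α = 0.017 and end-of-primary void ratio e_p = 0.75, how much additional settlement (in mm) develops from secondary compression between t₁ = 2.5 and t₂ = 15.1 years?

S_s ≈ 22.8 mm

Secondary compression: S_s = C_α·H/(1+e_p)·log₁₀(t₂/t₁)
S_s = 0.017×3/(1+0.75)×log₁₀(15.1/2.5)
    = 0.02914 × 0.781 = 0.02276 m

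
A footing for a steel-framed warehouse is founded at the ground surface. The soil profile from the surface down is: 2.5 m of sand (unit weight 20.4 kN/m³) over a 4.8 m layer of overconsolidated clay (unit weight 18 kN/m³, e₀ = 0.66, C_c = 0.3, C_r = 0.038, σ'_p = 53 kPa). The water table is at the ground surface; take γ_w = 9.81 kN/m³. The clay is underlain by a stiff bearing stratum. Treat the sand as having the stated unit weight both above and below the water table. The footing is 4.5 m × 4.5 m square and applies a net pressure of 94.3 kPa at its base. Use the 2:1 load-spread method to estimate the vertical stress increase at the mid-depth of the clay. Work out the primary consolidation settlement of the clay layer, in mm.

Mid-depth of clay below the ground surface: z = 2.5 + 4.8/2 = 4.9 m.
Total vertical stress at mid-clay: σ_v = 20.4×2.5 + 18×2.4 = 94.2 kPa.
Pore pressure: u = 9.81×(4.9 − 0) = 48.069 kPa.
Initial effective stress: σ'_0 = σ_v − u = 94.2 − 48.069 = 46.131 kPa.
Stress increase at mid-clay by the 2:1 spreading method:
Δσ = qBL/((B+z)(L+z)) = 94.3×4.5×4.5/((4.5+4.9)(4.5+4.9)) = 21.611 kPa
Final effective stress: σ'_f = 46.131 + 21.611 = 67.742 kPa.
σ'_f = 67.742 > σ'_p = 53 kPa, so the stress path crosses the preconsolidation pressure — recompression up to σ'_p, then virgin compression beyond:
S_c = H/(1+e₀)·[C_r·log₁₀(σ'_p/σ'_0) + C_c·log₁₀(σ'_f/σ'_p)]
    = 4.8/1.66 × [0.038×log₁₀(53/46.131) + 0.3×log₁₀(67.742/53)]
    = 2.8916 × [0.0022908 + 0.031975] = 0.09908 m

S_c ≈ 99.1 mm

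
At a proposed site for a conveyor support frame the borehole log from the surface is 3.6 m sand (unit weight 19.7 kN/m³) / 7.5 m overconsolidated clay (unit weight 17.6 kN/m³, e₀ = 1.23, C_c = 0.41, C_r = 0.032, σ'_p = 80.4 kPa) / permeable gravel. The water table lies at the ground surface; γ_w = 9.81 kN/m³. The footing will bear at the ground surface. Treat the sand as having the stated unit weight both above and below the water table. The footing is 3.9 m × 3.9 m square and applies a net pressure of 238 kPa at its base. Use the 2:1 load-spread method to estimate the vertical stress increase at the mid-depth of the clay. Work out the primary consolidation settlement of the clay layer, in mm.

S_c ≈ 99.9 mm

Mid-depth of clay below the ground surface: z = 3.6 + 7.5/2 = 7.35 m.
Total vertical stress at mid-clay: σ_v = 19.7×3.6 + 17.6×3.75 = 136.92 kPa.
Pore pressure: u = 9.81×(7.35 − 0) = 72.103 kPa.
Initial effective stress: σ'_0 = σ_v − u = 136.92 − 72.103 = 64.817 kPa.
Stress increase at mid-clay by the 2:1 spreading method:
Δσ = qBL/((B+z)(L+z)) = 238×3.9×3.9/((3.9+7.35)(3.9+7.35)) = 28.602 kPa
Final effective stress: σ'_f = 64.817 + 28.602 = 93.419 kPa.
σ'_f = 93.419 > σ'_p = 80.4 kPa, so the stress path crosses the preconsolidation pressure — recompression up to σ'_p, then virgin compression beyond:
S_c = H/(1+e₀)·[C_r·log₁₀(σ'_p/σ'_0) + C_c·log₁₀(σ'_f/σ'_p)]
    = 7.5/2.23 × [0.032×log₁₀(80.4/64.817) + 0.41×log₁₀(93.419/80.4)]
    = 3.3632 × [0.0029941 + 0.026723] = 0.09994 m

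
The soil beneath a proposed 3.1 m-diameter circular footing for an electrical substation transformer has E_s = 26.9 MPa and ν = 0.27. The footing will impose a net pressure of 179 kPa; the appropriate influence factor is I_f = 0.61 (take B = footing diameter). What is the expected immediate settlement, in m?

Immediate (elastic) settlement: S_e = q·B·(1−ν²)/E_s · I_f.
E_s = 26.9 MPa = 26900 kPa.
S_e = 179 × 3.1 × (1 − 0.27²) / 26900 × 0.61
    = 179 × 3.1 × 0.9271 / 26900 × 0.61
    = 0.01167 m

S_e ≈ 0.0117 m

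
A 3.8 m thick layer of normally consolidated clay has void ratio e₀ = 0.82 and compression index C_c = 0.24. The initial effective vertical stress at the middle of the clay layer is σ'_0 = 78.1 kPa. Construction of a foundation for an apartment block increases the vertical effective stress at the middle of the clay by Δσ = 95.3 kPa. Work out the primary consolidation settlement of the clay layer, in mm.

Final effective stress: σ'_f = σ'_0 + Δσ = 78.1 + 95.3 = 173.4 kPa.
Normally consolidated clay, so the full stress increment lies on the virgin compression line:
S_c = C_c·H/(1+e₀)·log₁₀(σ'_f/σ'_0) = 0.24×3.8/(1+0.82)×log₁₀(173.4/78.1)
    = 0.5011 × 0.3464 = 0.1736 m

S_c ≈ 174 mm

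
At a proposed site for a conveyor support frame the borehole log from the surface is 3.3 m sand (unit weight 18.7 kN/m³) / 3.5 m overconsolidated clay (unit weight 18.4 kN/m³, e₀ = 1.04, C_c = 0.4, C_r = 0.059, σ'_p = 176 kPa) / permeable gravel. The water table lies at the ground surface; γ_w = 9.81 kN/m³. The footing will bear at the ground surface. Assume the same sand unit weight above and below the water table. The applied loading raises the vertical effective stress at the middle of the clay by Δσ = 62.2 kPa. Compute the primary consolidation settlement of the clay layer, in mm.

Mid-depth of clay below the ground surface: z = 3.3 + 3.5/2 = 5.05 m.
Total vertical stress at mid-clay: σ_v = 18.7×3.3 + 18.4×1.75 = 93.91 kPa.
Pore pressure: u = 9.81×(5.05 − 0) = 49.541 kPa.
Initial effective stress: σ'_0 = σ_v − u = 93.91 − 49.541 = 44.369 kPa.
Final effective stress: σ'_f = 44.369 + 62.2 = 106.57 kPa.
σ'_f = 106.57 ≤ σ'_p = 176 kPa, so the clay remains overconsolidated and only the recompression index applies:
S_c = C_r·H/(1+e₀)·log₁₀(σ'_f/σ'_0) = 0.059×3.5/2.04×log₁₀(106.57/44.369)
    = 0.10123 × 0.38056 = 0.03852 m

S_c ≈ 38.5 mm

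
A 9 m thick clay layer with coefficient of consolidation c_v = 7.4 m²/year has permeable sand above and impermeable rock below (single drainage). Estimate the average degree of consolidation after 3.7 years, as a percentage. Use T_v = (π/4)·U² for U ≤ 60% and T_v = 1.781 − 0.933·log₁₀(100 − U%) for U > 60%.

U ≈ 64.8 %

Drainage path length: H_d = H = 9 m (single drainage).
T_v = c_v·t/H_d² = 7.4×3.7/9² = 0.33802.
T_v = 0.33802 corresponds to the U > 60% branch:
U = 1 − 10^((1.781 − T_v)/0.933)/100 = 0.648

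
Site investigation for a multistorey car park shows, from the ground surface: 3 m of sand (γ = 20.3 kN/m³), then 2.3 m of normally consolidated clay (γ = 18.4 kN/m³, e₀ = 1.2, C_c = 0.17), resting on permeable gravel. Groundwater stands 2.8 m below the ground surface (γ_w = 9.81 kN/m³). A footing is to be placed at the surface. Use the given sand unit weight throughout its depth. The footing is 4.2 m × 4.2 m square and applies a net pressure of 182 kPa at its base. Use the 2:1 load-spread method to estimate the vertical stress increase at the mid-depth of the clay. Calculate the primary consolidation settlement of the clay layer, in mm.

Mid-depth of clay below the ground surface: z = 3 + 2.3/2 = 4.15 m.
Total vertical stress at mid-clay: σ_v = 20.3×3 + 18.4×1.15 = 82.06 kPa.
Pore pressure: u = 9.81×(4.15 − 2.8) = 13.244 kPa.
Initial effective stress: σ'_0 = σ_v − u = 82.06 − 13.244 = 68.816 kPa.
Stress increase at mid-clay by the 2:1 spreading method:
Δσ = qBL/((B+z)(L+z)) = 182×4.2×4.2/((4.2+4.15)(4.2+4.15)) = 46.047 kPa
Final effective stress: σ'_f = σ'_0 + Δσ = 68.816 + 46.047 = 114.86 kPa.
Normally consolidated clay, so the full stress increment lies on the virgin compression line:
S_c = C_c·H/(1+e₀)·log₁₀(σ'_f/σ'_0) = 0.17×2.3/(1+1.2)×log₁₀(114.86/68.816)
    = 0.17773 × 0.22248 = 0.03954 m

S_c ≈ 39.5 mm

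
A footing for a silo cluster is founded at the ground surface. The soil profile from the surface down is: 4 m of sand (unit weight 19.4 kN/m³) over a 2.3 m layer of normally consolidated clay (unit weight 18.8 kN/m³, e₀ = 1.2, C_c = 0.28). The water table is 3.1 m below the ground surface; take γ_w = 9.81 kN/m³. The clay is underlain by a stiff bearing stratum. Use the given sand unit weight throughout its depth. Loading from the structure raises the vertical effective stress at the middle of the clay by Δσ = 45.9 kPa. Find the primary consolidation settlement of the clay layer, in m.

S_c ≈ 0.0582 m

Mid-depth of clay below the ground surface: z = 4 + 2.3/2 = 5.15 m.
Total vertical stress at mid-clay: σ_v = 19.4×4 + 18.8×1.15 = 99.22 kPa.
Pore pressure: u = 9.81×(5.15 − 3.1) = 20.11 kPa.
Initial effective stress: σ'_0 = σ_v − u = 99.22 − 20.11 = 79.11 kPa.
Final effective stress: σ'_f = σ'_0 + Δσ = 79.11 + 45.9 = 125.01 kPa.
Normally consolidated clay, so the full stress increment lies on the virgin compression line:
S_c = C_c·H/(1+e₀)·log₁₀(σ'_f/σ'_0) = 0.28×2.3/(1+1.2)×log₁₀(125.01/79.11)
    = 0.29273 × 0.19871 = 0.05817 m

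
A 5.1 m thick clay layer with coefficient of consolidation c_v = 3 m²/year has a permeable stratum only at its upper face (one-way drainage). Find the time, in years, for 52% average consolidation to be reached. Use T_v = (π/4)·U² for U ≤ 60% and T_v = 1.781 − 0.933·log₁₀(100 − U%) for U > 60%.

Drainage path length: H_d = H = 5.1 m (single drainage).
U ≤ 60%: T_v = (π/4)·U² = (π/4)×0.52² = 0.21237.
t = T_v·H_d²/c_v = 0.21237×5.1²/3 = 1.841 years.

t ≈ 1.84 years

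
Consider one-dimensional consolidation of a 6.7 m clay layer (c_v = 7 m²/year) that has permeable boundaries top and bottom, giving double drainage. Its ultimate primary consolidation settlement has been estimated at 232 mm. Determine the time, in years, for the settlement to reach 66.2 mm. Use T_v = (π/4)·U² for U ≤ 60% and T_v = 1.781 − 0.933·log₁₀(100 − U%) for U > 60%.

t ≈ 0.103 years

Drainage path length: H_d = H/2 = 3.35 m (double drainage).
U = S(t)/S_ult = 66.2/232 = 0.2853.
U ≤ 60%: T_v = (π/4)·U² = (π/4)×0.28534² = 0.063948.
t = T_v·H_d²/c_v = 0.063948×3.35²/7 = 0.1025 years.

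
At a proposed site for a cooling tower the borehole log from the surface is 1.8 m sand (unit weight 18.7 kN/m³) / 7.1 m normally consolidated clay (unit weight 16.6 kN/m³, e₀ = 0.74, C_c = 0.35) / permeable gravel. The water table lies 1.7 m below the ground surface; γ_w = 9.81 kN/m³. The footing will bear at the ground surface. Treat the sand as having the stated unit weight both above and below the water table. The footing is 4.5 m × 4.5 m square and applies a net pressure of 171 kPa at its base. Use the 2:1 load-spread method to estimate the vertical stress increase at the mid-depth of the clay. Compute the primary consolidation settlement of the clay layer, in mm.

Mid-depth of clay below the ground surface: z = 1.8 + 7.1/2 = 5.35 m.
Total vertical stress at mid-clay: σ_v = 18.7×1.8 + 16.6×3.55 = 92.59 kPa.
Pore pressure: u = 9.81×(5.35 − 1.7) = 35.806 kPa.
Initial effective stress: σ'_0 = σ_v − u = 92.59 − 35.806 = 56.784 kPa.
Stress increase at mid-clay by the 2:1 spreading method:
Δσ = qBL/((B+z)(L+z)) = 171×4.5×4.5/((4.5+5.35)(4.5+5.35)) = 35.69 kPa
Final effective stress: σ'_f = σ'_0 + Δσ = 56.784 + 35.69 = 92.474 kPa.
Normally consolidated clay, so the full stress increment lies on the virgin compression line:
S_c = C_c·H/(1+e₀)·log₁₀(σ'_f/σ'_0) = 0.35×7.1/(1+0.74)×log₁₀(92.474/56.784)
    = 1.4282 × 0.21179 = 0.3025 m

S_c ≈ 302 mm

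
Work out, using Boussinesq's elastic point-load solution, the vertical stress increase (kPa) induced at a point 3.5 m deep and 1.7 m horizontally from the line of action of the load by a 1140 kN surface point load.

Boussinesq vertical stress below a point load on an elastic half-space:
Δσ_z = 3P/(2πz²) · [1 + (r/z)²]^(−5/2)
r/z = 1.7/3.5 = 0.48571; [1+(r/z)²]^(−5/2) = 0.58888.
Δσ_z = 3×1140/(2π×3.5²) × 0.58888 = 44.433 × 0.58888 = 26.17 kPa

Δσ_z ≈ 26.2 kPa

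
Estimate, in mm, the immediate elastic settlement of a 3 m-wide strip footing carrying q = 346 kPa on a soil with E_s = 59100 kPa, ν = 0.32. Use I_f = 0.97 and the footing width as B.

S_e ≈ 15.3 mm

Immediate (elastic) settlement: S_e = q·B·(1−ν²)/E_s · I_f.
S_e = 346 × 3 × (1 − 0.32²) / 59100 × 0.97
    = 346 × 3 × 0.8976 / 59100 × 0.97
    = 0.01529 m = 15.29 mm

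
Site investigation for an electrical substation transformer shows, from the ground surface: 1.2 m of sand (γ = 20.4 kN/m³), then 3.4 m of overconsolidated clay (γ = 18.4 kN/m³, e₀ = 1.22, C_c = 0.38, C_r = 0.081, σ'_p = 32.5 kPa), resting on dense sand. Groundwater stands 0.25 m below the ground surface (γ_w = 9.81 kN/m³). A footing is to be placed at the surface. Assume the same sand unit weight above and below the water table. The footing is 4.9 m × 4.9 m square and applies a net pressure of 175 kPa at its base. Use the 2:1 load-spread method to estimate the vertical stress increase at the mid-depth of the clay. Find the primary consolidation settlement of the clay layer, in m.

S_c ≈ 0.286 m

Mid-depth of clay below the ground surface: z = 1.2 + 3.4/2 = 2.9 m.
Total vertical stress at mid-clay: σ_v = 20.4×1.2 + 18.4×1.7 = 55.76 kPa.
Pore pressure: u = 9.81×(2.9 − 0.25) = 25.997 kPa.
Initial effective stress: σ'_0 = σ_v − u = 55.76 − 25.997 = 29.763 kPa.
Stress increase at mid-clay by the 2:1 spreading method:
Δσ = qBL/((B+z)(L+z)) = 175×4.9×4.9/((4.9+2.9)(4.9+2.9)) = 69.062 kPa
Final effective stress: σ'_f = 29.763 + 69.062 = 98.825 kPa.
σ'_f = 98.825 > σ'_p = 32.5 kPa, so the stress path crosses the preconsolidation pressure — recompression up to σ'_p, then virgin compression beyond:
S_c = H/(1+e₀)·[C_r·log₁₀(σ'_p/σ'_0) + C_c·log₁₀(σ'_f/σ'_p)]
    = 3.4/2.22 × [0.081×log₁₀(32.5/29.763) + 0.38×log₁₀(98.825/32.5)]
    = 1.5315 × [0.0030947 + 0.18353] = 0.2858 m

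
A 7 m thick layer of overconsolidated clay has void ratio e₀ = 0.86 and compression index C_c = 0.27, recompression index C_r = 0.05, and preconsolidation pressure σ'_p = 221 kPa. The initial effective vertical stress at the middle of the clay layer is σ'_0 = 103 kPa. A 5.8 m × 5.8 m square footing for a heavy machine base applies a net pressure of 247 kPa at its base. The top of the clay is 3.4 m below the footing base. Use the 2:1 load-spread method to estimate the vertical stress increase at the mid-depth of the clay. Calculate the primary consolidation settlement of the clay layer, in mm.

S_c ≈ 33.1 mm

Mid-depth of clay below the footing base: z = 3.4 + 7/2 = 6.9 m.
Stress increase at mid-clay by the 2:1 spreading method:
Δσ = qBL/((B+z)(L+z)) = 247×5.8×5.8/((5.8+6.9)(5.8+6.9)) = 51.516 kPa
Final effective stress: σ'_f = 103 + 51.516 = 154.52 kPa.
σ'_f = 154.52 ≤ σ'_p = 221 kPa, so the clay remains overconsolidated and only the recompression index applies:
S_c = C_r·H/(1+e₀)·log₁₀(σ'_f/σ'_0) = 0.05×7/1.86×log₁₀(154.52/103)
    = 0.18817 × 0.17615 = 0.03315 m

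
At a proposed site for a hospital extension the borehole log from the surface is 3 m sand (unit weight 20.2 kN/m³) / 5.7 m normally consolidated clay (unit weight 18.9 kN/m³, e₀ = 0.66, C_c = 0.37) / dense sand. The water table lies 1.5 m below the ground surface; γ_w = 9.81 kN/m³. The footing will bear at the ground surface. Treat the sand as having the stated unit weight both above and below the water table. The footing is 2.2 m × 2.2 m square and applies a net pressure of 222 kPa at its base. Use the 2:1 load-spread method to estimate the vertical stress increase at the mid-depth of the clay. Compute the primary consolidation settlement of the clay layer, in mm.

Mid-depth of clay below the ground surface: z = 3 + 5.7/2 = 5.85 m.
Total vertical stress at mid-clay: σ_v = 20.2×3 + 18.9×2.85 = 114.46 kPa.
Pore pressure: u = 9.81×(5.85 − 1.5) = 42.673 kPa.
Initial effective stress: σ'_0 = σ_v − u = 114.46 − 42.673 = 71.787 kPa.
Stress increase at mid-clay by the 2:1 spreading method:
Δσ = qBL/((B+z)(L+z)) = 222×2.2×2.2/((2.2+5.85)(2.2+5.85)) = 16.581 kPa
Final effective stress: σ'_f = σ'_0 + Δσ = 71.787 + 16.581 = 88.368 kPa.
Normally consolidated clay, so the full stress increment lies on the virgin compression line:
S_c = C_c·H/(1+e₀)·log₁₀(σ'_f/σ'_0) = 0.37×5.7/(1+0.66)×log₁₀(88.368/71.787)
    = 1.2705 × 0.090249 = 0.1147 m

S_c ≈ 115 mm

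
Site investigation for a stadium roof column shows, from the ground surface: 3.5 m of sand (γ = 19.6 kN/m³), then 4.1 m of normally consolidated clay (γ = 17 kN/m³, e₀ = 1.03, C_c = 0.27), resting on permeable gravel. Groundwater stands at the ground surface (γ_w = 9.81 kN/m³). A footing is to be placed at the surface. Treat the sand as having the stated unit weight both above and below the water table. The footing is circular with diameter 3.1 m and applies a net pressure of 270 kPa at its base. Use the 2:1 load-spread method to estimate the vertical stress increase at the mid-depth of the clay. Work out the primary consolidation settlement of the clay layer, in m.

Mid-depth of clay below the ground surface: z = 3.5 + 4.1/2 = 5.55 m.
Total vertical stress at mid-clay: σ_v = 19.6×3.5 + 17×2.05 = 103.45 kPa.
Pore pressure: u = 9.81×(5.55 − 0) = 54.446 kPa.
Initial effective stress: σ'_0 = σ_v − u = 103.45 − 54.446 = 49.004 kPa.
Stress increase at mid-clay by the 2:1 spreading method:
Δσ ≈ qD²/(D+z)² = 270×3.1²/(3.1+5.55)² = 34.678 kPa
Final effective stress: σ'_f = σ'_0 + Δσ = 49.004 + 34.678 = 83.682 kPa.
Normally consolidated clay, so the full stress increment lies on the virgin compression line:
S_c = C_c·H/(1+e₀)·log₁₀(σ'_f/σ'_0) = 0.27×4.1/(1+1.03)×log₁₀(83.682/49.004)
    = 0.54532 × 0.2324 = 0.1267 m

S_c ≈ 0.127 m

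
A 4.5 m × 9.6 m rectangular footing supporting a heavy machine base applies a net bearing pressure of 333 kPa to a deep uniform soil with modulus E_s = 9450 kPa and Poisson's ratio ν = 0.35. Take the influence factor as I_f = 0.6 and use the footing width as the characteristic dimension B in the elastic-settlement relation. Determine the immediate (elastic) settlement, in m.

Immediate (elastic) settlement: S_e = q·B·(1−ν²)/E_s · I_f.
S_e = 333 × 4.5 × (1 − 0.35²) / 9450 × 0.6
    = 333 × 4.5 × 0.8775 / 9450 × 0.6
    = 0.08349 m

S_e ≈ 0.0835 m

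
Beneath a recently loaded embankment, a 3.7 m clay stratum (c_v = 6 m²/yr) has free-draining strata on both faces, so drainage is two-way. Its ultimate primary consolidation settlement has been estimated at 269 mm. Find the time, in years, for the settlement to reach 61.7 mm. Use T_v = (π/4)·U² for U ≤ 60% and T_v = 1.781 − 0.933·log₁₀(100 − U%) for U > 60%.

t ≈ 0.0236 years

Drainage path length: H_d = H/2 = 1.85 m (double drainage).
U = S(t)/S_ult = 61.7/269 = 0.2294.
U ≤ 60%: T_v = (π/4)·U² = (π/4)×0.22937² = 0.04132.
t = T_v·H_d²/c_v = 0.04132×1.85²/6 = 0.02357 years.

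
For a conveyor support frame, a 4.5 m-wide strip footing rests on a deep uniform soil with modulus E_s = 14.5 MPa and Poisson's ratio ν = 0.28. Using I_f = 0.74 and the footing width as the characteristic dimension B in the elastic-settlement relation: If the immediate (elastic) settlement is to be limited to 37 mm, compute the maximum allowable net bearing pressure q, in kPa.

q ≈ 175 kPa

E_s = 14.5 MPa = 14500 kPa.
S_e = q·B·(1−ν²)/E_s · I_f  ⇒  q = S_e·E_s / (B·(1−ν²)·I_f).
q = 0.037 × 14500 / (4.5 × 0.9216 × 0.74) = 174.8 kPa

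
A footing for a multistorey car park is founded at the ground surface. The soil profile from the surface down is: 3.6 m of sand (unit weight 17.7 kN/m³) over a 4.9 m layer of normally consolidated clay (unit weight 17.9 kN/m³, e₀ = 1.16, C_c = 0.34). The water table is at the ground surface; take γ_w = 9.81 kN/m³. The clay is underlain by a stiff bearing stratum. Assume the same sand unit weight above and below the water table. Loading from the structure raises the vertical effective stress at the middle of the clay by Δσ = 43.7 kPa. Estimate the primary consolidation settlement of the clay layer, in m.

Mid-depth of clay below the ground surface: z = 3.6 + 4.9/2 = 6.05 m.
Total vertical stress at mid-clay: σ_v = 17.7×3.6 + 17.9×2.45 = 107.57 kPa.
Pore pressure: u = 9.81×(6.05 − 0) = 59.351 kPa.
Initial effective stress: σ'_0 = σ_v − u = 107.57 − 59.351 = 48.219 kPa.
Final effective stress: σ'_f = σ'_0 + Δσ = 48.219 + 43.7 = 91.919 kPa.
Normally consolidated clay, so the full stress increment lies on the virgin compression line:
S_c = C_c·H/(1+e₀)·log₁₀(σ'_f/σ'_0) = 0.34×4.9/(1+1.16)×log₁₀(91.919/48.219)
    = 0.7713 × 0.28019 = 0.2161 m

S_c ≈ 0.216 m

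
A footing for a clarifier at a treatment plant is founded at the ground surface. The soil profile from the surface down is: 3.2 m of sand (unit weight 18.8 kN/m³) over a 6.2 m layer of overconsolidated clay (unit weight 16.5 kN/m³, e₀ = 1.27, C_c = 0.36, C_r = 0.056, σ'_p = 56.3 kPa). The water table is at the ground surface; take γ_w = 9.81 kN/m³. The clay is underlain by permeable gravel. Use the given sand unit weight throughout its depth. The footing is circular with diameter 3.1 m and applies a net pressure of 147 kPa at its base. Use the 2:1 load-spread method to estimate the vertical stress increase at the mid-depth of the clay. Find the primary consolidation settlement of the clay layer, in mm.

S_c ≈ 73.1 mm

Mid-depth of clay below the ground surface: z = 3.2 + 6.2/2 = 6.3 m.
Total vertical stress at mid-clay: σ_v = 18.8×3.2 + 16.5×3.1 = 111.31 kPa.
Pore pressure: u = 9.81×(6.3 − 0) = 61.803 kPa.
Initial effective stress: σ'_0 = σ_v − u = 111.31 − 61.803 = 49.507 kPa.
Stress increase at mid-clay by the 2:1 spreading method:
Δσ ≈ qD²/(D+z)² = 147×3.1²/(3.1+6.3)² = 15.988 kPa
Final effective stress: σ'_f = 49.507 + 15.988 = 65.495 kPa.
σ'_f = 65.495 > σ'_p = 56.3 kPa, so the stress path crosses the preconsolidation pressure — recompression up to σ'_p, then virgin compression beyond:
S_c = H/(1+e₀)·[C_r·log₁₀(σ'_p/σ'_0) + C_c·log₁₀(σ'_f/σ'_p)]
    = 6.2/2.27 × [0.056×log₁₀(56.3/49.507) + 0.36×log₁₀(65.495/56.3)]
    = 2.7313 × [0.0031271 + 0.023652] = 0.07314 m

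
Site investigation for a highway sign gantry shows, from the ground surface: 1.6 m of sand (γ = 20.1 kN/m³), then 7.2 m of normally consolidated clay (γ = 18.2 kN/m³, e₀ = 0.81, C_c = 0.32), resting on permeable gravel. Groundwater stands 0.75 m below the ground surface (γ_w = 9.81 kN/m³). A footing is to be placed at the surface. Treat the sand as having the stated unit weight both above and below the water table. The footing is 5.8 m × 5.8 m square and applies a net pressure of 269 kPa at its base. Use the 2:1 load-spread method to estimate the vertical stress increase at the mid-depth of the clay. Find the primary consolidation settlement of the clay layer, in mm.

S_c ≈ 480 mm

Mid-depth of clay below the ground surface: z = 1.6 + 7.2/2 = 5.2 m.
Total vertical stress at mid-clay: σ_v = 20.1×1.6 + 18.2×3.6 = 97.68 kPa.
Pore pressure: u = 9.81×(5.2 − 0.75) = 43.655 kPa.
Initial effective stress: σ'_0 = σ_v − u = 97.68 − 43.655 = 54.025 kPa.
Stress increase at mid-clay by the 2:1 spreading method:
Δσ = qBL/((B+z)(L+z)) = 269×5.8×5.8/((5.8+5.2)(5.8+5.2)) = 74.786 kPa
Final effective stress: σ'_f = σ'_0 + Δσ = 54.025 + 74.786 = 128.81 kPa.
Normally consolidated clay, so the full stress increment lies on the virgin compression line:
S_c = C_c·H/(1+e₀)·log₁₀(σ'_f/σ'_0) = 0.32×7.2/(1+0.81)×log₁₀(128.81/54.025)
    = 1.2729 × 0.37735 = 0.4803 m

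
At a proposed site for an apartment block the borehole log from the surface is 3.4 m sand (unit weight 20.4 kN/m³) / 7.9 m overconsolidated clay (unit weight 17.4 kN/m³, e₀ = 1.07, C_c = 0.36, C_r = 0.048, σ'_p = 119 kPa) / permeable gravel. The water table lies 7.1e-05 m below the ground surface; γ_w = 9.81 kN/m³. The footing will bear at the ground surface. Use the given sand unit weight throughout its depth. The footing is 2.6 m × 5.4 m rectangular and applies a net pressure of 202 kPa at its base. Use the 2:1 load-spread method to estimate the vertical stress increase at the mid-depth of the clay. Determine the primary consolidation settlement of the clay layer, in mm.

S_c ≈ 23.2 mm

Mid-depth of clay below the ground surface: z = 3.4 + 7.9/2 = 7.35 m.
Total vertical stress at mid-clay: σ_v = 20.4×3.4 + 17.4×3.95 = 138.09 kPa.
Pore pressure: u = 9.81×(7.35 − 7.1e-05) = 72.103 kPa.
Initial effective stress: σ'_0 = σ_v − u = 138.09 − 72.103 = 65.987 kPa.
Stress increase at mid-clay by the 2:1 spreading method:
Δσ = qBL/((B+z)(L+z)) = 202×2.6×5.4/((2.6+7.35)(5.4+7.35)) = 22.356 kPa
Final effective stress: σ'_f = 65.987 + 22.356 = 88.343 kPa.
σ'_f = 88.343 ≤ σ'_p = 119 kPa, so the clay remains overconsolidated and only the recompression index applies:
S_c = C_r·H/(1+e₀)·log₁₀(σ'_f/σ'_0) = 0.048×7.9/2.07×log₁₀(88.343/65.987)
    = 0.18319 × 0.12671 = 0.02321 m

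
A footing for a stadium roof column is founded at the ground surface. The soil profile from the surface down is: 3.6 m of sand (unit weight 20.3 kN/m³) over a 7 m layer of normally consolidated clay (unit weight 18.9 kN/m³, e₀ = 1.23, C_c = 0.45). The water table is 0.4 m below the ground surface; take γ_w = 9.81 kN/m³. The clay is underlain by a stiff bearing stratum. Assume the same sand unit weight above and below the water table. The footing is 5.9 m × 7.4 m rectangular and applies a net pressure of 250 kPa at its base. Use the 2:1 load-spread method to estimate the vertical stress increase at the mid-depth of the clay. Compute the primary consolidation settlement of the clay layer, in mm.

Mid-depth of clay below the ground surface: z = 3.6 + 7/2 = 7.1 m.
Total vertical stress at mid-clay: σ_v = 20.3×3.6 + 18.9×3.5 = 139.23 kPa.
Pore pressure: u = 9.81×(7.1 − 0.4) = 65.727 kPa.
Initial effective stress: σ'_0 = σ_v − u = 139.23 − 65.727 = 73.503 kPa.
Stress increase at mid-clay by the 2:1 spreading method:
Δσ = qBL/((B+z)(L+z)) = 250×5.9×7.4/((5.9+7.1)(7.4+7.1)) = 57.905 kPa
Final effective stress: σ'_f = σ'_0 + Δσ = 73.503 + 57.905 = 131.41 kPa.
Normally consolidated clay, so the full stress increment lies on the virgin compression line:
S_c = C_c·H/(1+e₀)·log₁₀(σ'_f/σ'_0) = 0.45×7/(1+1.23)×log₁₀(131.41/73.503)
    = 1.4126 × 0.25232 = 0.3564 m

S_c ≈ 356 mm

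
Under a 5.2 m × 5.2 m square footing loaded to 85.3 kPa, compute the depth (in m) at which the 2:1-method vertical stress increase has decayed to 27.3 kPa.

2:1 spreading — at depth z the loaded area has grown by z in each plan dimension:
qB²/(B+z)² = Δσ_z ⇒ z = B(√(q/Δσ_z) − 1) = 5.2×(√(85.3/27.3) − 1) = 3.992 m

z ≈ 3.99 m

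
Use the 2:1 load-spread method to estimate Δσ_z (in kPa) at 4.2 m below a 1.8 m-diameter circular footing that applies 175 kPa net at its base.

Δσ_z ≈ 15.8 kPa

By the 2:1 method the load spreads at 1 horizontal : 2 vertical, so at depth z the loaded area has grown by z in each plan dimension:
Δσ ≈ qD²/(D+z)² = 175×1.8²/(1.8+4.2)² = 15.75 kPa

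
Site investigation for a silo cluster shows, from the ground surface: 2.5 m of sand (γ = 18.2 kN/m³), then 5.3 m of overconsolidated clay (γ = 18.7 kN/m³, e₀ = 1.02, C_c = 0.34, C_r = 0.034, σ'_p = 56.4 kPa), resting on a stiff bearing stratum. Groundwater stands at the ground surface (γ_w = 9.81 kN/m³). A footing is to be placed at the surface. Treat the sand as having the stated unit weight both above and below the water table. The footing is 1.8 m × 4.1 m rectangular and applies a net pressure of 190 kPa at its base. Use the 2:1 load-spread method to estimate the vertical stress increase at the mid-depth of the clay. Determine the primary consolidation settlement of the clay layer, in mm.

Mid-depth of clay below the ground surface: z = 2.5 + 5.3/2 = 5.15 m.
Total vertical stress at mid-clay: σ_v = 18.2×2.5 + 18.7×2.65 = 95.055 kPa.
Pore pressure: u = 9.81×(5.15 − 0) = 50.522 kPa.
Initial effective stress: σ'_0 = σ_v − u = 95.055 − 50.522 = 44.533 kPa.
Stress increase at mid-clay by the 2:1 spreading method:
Δσ = qBL/((B+z)(L+z)) = 190×1.8×4.1/((1.8+5.15)(4.1+5.15)) = 21.811 kPa
Final effective stress: σ'_f = 44.533 + 21.811 = 66.344 kPa.
σ'_f = 66.344 > σ'_p = 56.4 kPa, so the stress path crosses the preconsolidation pressure — recompression up to σ'_p, then virgin compression beyond:
S_c = H/(1+e₀)·[C_r·log₁₀(σ'_p/σ'_0) + C_c·log₁₀(σ'_f/σ'_p)]
    = 5.3/2.02 × [0.034×log₁₀(56.4/44.533) + 0.34×log₁₀(66.344/56.4)]
    = 2.6238 × [0.0034883 + 0.023978] = 0.07207 m

S_c ≈ 72.1 mm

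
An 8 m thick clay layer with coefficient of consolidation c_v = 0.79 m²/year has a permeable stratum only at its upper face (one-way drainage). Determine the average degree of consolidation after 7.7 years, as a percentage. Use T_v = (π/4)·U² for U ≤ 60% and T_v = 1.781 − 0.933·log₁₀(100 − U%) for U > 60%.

U ≈ 34.8 %

Drainage path length: H_d = H = 8 m (single drainage).
T_v = c_v·t/H_d² = 0.79×7.7/8² = 0.095047.
T_v = 0.095047 corresponds to the U ≤ 60% branch:
U = √(4T_v/π) = 0.3479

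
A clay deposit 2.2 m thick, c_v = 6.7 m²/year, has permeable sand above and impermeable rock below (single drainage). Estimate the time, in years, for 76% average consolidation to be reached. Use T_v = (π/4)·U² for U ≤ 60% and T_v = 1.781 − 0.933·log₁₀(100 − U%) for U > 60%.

t ≈ 0.356 years

Drainage path length: H_d = H = 2.2 m (single drainage).
U > 60%: T_v = 1.781 − 0.933·log₁₀(100 − 76) = 0.49326.
t = T_v·H_d²/c_v = 0.49326×2.2²/6.7 = 0.3563 years.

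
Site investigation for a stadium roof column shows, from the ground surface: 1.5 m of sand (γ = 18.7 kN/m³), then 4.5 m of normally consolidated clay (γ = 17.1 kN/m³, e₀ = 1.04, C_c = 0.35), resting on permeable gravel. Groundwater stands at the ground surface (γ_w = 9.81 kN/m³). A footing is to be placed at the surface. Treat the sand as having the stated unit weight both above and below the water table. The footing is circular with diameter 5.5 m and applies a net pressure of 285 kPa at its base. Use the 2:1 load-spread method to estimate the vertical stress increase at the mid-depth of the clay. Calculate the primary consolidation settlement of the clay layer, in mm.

S_c ≈ 496 mm

Mid-depth of clay below the ground surface: z = 1.5 + 4.5/2 = 3.75 m.
Total vertical stress at mid-clay: σ_v = 18.7×1.5 + 17.1×2.25 = 66.525 kPa.
Pore pressure: u = 9.81×(3.75 − 0) = 36.788 kPa.
Initial effective stress: σ'_0 = σ_v − u = 66.525 − 36.788 = 29.737 kPa.
Stress increase at mid-clay by the 2:1 spreading method:
Δσ ≈ qD²/(D+z)² = 285×5.5²/(5.5+3.75)² = 100.76 kPa
Final effective stress: σ'_f = σ'_0 + Δσ = 29.737 + 100.76 = 130.5 kPa.
Normally consolidated clay, so the full stress increment lies on the virgin compression line:
S_c = C_c·H/(1+e₀)·log₁₀(σ'_f/σ'_0) = 0.35×4.5/(1+1.04)×log₁₀(130.5/29.737)
    = 0.77206 × 0.64231 = 0.4959 m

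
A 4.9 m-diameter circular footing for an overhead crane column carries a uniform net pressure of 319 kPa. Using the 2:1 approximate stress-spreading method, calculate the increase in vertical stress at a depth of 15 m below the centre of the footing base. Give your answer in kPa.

By the 2:1 method the load spreads at 1 horizontal : 2 vertical, so at depth z the loaded area has grown by z in each plan dimension:
Δσ ≈ qD²/(D+z)² = 319×4.9²/(4.9+15)² = 19.341 kPa

Δσ_z ≈ 19.3 kPa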